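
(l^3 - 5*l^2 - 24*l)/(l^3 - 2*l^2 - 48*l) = (l + 3)/(l + 6)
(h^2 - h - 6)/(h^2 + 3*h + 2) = (h - 3)/(h + 1)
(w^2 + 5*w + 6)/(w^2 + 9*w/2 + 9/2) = 2*(w + 2)/(2*w + 3)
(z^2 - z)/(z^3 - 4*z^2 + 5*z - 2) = z/(z^2 - 3*z + 2)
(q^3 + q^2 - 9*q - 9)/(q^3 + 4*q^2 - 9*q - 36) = (q + 1)/(q + 4)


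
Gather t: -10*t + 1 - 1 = -10*t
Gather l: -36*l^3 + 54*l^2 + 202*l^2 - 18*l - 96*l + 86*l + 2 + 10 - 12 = -36*l^3 + 256*l^2 - 28*l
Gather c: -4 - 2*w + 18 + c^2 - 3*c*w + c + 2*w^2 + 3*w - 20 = c^2 + c*(1 - 3*w) + 2*w^2 + w - 6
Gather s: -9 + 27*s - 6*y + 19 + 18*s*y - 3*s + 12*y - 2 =s*(18*y + 24) + 6*y + 8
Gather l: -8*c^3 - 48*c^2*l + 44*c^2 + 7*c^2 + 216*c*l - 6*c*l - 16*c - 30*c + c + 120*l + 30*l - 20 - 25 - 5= -8*c^3 + 51*c^2 - 45*c + l*(-48*c^2 + 210*c + 150) - 50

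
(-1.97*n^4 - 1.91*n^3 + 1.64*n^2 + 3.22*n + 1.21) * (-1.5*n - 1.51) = 2.955*n^5 + 5.8397*n^4 + 0.4241*n^3 - 7.3064*n^2 - 6.6772*n - 1.8271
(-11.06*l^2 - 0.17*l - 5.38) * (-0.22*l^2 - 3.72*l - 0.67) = 2.4332*l^4 + 41.1806*l^3 + 9.2262*l^2 + 20.1275*l + 3.6046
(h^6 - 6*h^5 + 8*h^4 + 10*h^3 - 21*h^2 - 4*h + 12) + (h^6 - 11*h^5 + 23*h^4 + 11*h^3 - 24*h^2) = 2*h^6 - 17*h^5 + 31*h^4 + 21*h^3 - 45*h^2 - 4*h + 12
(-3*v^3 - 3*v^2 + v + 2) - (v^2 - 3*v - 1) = -3*v^3 - 4*v^2 + 4*v + 3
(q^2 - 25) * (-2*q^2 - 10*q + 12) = -2*q^4 - 10*q^3 + 62*q^2 + 250*q - 300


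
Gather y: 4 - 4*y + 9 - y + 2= 15 - 5*y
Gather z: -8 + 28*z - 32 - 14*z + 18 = 14*z - 22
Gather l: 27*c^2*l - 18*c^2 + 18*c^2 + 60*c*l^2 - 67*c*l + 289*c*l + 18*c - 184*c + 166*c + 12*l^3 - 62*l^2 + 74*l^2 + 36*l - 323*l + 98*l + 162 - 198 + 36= 12*l^3 + l^2*(60*c + 12) + l*(27*c^2 + 222*c - 189)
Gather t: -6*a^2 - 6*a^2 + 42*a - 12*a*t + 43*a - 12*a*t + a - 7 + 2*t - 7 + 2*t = -12*a^2 + 86*a + t*(4 - 24*a) - 14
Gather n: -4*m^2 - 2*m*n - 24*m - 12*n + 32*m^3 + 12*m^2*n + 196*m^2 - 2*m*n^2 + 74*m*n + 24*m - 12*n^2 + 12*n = 32*m^3 + 192*m^2 + n^2*(-2*m - 12) + n*(12*m^2 + 72*m)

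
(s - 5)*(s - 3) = s^2 - 8*s + 15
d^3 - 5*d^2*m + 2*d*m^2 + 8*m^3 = (d - 4*m)*(d - 2*m)*(d + m)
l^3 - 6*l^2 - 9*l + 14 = (l - 7)*(l - 1)*(l + 2)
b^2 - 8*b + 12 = (b - 6)*(b - 2)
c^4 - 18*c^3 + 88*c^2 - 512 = (c - 8)^2*(c - 4)*(c + 2)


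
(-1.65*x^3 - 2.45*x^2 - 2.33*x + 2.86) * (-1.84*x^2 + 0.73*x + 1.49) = 3.036*x^5 + 3.3035*x^4 + 0.0402000000000005*x^3 - 10.6138*x^2 - 1.3839*x + 4.2614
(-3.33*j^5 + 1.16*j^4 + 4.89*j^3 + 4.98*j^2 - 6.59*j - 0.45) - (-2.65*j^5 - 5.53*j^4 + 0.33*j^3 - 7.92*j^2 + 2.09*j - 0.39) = -0.68*j^5 + 6.69*j^4 + 4.56*j^3 + 12.9*j^2 - 8.68*j - 0.06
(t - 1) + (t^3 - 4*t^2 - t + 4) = t^3 - 4*t^2 + 3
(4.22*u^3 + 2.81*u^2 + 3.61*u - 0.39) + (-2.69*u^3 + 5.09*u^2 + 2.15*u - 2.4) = 1.53*u^3 + 7.9*u^2 + 5.76*u - 2.79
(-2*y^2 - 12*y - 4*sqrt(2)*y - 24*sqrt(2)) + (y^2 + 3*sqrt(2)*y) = -y^2 - 12*y - sqrt(2)*y - 24*sqrt(2)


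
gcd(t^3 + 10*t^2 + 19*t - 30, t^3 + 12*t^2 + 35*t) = t + 5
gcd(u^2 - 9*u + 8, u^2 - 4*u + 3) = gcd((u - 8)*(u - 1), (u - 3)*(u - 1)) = u - 1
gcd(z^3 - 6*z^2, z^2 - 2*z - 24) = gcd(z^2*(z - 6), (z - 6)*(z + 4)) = z - 6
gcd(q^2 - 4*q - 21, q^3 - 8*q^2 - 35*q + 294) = q - 7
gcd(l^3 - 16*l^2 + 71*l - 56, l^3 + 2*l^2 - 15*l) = 1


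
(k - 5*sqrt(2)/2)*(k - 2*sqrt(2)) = k^2 - 9*sqrt(2)*k/2 + 10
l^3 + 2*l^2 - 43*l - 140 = (l - 7)*(l + 4)*(l + 5)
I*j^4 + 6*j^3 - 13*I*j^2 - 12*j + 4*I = (j - 2*I)^2*(j - I)*(I*j + 1)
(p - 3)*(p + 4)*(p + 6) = p^3 + 7*p^2 - 6*p - 72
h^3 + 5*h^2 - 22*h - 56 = (h - 4)*(h + 2)*(h + 7)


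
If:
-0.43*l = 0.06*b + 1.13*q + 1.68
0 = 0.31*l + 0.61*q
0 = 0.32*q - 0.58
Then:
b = -36.58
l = -3.57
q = 1.81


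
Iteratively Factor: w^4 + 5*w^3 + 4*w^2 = (w + 1)*(w^3 + 4*w^2) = w*(w + 1)*(w^2 + 4*w) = w*(w + 1)*(w + 4)*(w)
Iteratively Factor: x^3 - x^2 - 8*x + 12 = (x + 3)*(x^2 - 4*x + 4) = (x - 2)*(x + 3)*(x - 2)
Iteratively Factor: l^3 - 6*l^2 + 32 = (l - 4)*(l^2 - 2*l - 8) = (l - 4)*(l + 2)*(l - 4)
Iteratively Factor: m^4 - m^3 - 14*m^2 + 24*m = (m - 3)*(m^3 + 2*m^2 - 8*m) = m*(m - 3)*(m^2 + 2*m - 8) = m*(m - 3)*(m + 4)*(m - 2)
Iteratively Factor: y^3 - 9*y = (y)*(y^2 - 9) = y*(y - 3)*(y + 3)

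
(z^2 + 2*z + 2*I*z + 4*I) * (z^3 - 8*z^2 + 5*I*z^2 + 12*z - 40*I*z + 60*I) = z^5 - 6*z^4 + 7*I*z^4 - 14*z^3 - 42*I*z^3 + 84*z^2 - 28*I*z^2 + 40*z + 168*I*z - 240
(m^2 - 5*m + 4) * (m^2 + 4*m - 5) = m^4 - m^3 - 21*m^2 + 41*m - 20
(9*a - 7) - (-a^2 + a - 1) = a^2 + 8*a - 6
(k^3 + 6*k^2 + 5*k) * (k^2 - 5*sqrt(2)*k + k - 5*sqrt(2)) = k^5 - 5*sqrt(2)*k^4 + 7*k^4 - 35*sqrt(2)*k^3 + 11*k^3 - 55*sqrt(2)*k^2 + 5*k^2 - 25*sqrt(2)*k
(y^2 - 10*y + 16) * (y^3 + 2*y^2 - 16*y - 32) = y^5 - 8*y^4 - 20*y^3 + 160*y^2 + 64*y - 512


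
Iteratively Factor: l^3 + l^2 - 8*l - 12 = (l - 3)*(l^2 + 4*l + 4) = (l - 3)*(l + 2)*(l + 2)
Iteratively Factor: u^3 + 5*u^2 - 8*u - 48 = (u - 3)*(u^2 + 8*u + 16) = (u - 3)*(u + 4)*(u + 4)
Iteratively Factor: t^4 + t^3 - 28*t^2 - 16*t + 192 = (t + 4)*(t^3 - 3*t^2 - 16*t + 48) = (t - 3)*(t + 4)*(t^2 - 16) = (t - 4)*(t - 3)*(t + 4)*(t + 4)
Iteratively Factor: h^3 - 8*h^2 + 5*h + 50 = (h - 5)*(h^2 - 3*h - 10) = (h - 5)*(h + 2)*(h - 5)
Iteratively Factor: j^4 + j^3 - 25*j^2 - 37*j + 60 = (j + 4)*(j^3 - 3*j^2 - 13*j + 15) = (j + 3)*(j + 4)*(j^2 - 6*j + 5) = (j - 1)*(j + 3)*(j + 4)*(j - 5)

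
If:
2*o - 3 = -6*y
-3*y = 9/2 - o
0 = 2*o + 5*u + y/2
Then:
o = 3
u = -23/20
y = -1/2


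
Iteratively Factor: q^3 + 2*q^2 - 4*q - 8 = (q + 2)*(q^2 - 4) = (q - 2)*(q + 2)*(q + 2)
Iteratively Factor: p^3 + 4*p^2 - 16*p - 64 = (p - 4)*(p^2 + 8*p + 16) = (p - 4)*(p + 4)*(p + 4)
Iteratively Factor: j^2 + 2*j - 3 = (j - 1)*(j + 3)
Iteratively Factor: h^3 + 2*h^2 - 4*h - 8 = (h + 2)*(h^2 - 4) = (h - 2)*(h + 2)*(h + 2)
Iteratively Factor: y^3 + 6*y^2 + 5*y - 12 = (y + 3)*(y^2 + 3*y - 4) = (y + 3)*(y + 4)*(y - 1)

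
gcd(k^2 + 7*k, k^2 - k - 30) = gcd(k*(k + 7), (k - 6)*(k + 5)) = 1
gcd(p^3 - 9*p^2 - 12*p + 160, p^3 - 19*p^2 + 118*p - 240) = p^2 - 13*p + 40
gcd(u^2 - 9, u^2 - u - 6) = u - 3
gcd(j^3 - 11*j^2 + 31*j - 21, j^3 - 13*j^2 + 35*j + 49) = j - 7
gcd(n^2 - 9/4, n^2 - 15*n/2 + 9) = n - 3/2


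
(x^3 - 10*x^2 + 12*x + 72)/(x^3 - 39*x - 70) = (x^2 - 12*x + 36)/(x^2 - 2*x - 35)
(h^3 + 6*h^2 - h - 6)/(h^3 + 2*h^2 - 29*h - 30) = (h - 1)/(h - 5)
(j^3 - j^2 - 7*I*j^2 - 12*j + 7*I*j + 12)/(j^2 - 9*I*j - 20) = (j^2 - j*(1 + 3*I) + 3*I)/(j - 5*I)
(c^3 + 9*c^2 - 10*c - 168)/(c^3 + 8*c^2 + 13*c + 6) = (c^2 + 3*c - 28)/(c^2 + 2*c + 1)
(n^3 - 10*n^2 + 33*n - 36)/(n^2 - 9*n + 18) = (n^2 - 7*n + 12)/(n - 6)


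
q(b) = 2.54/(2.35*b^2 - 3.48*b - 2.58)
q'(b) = 2.54*(3.48 - 4.7*b)/(2.35*b^2 - 3.48*b - 2.58)^2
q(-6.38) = 0.02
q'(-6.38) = 0.01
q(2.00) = -18.14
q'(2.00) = -767.18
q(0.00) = -0.98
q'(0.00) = 1.33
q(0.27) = -0.76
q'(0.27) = 0.50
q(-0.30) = -1.92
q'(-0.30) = 7.08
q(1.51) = -1.03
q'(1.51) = -1.50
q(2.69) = 0.50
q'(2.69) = -0.91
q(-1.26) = 0.46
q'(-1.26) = 0.78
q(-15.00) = 0.00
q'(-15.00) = 0.00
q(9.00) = 0.02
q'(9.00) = -0.00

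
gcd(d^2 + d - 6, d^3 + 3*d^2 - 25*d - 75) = d + 3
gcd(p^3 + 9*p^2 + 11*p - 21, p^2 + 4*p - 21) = p + 7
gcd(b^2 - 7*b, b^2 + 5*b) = b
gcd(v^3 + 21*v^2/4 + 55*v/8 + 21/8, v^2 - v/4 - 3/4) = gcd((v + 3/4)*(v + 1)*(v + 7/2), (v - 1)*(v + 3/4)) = v + 3/4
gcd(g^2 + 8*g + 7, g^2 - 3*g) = 1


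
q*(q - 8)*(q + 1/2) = q^3 - 15*q^2/2 - 4*q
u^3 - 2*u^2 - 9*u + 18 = (u - 3)*(u - 2)*(u + 3)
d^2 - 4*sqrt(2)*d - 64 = (d - 8*sqrt(2))*(d + 4*sqrt(2))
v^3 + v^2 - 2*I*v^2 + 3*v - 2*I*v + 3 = (v + 1)*(v - 3*I)*(v + I)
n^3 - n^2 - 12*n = n*(n - 4)*(n + 3)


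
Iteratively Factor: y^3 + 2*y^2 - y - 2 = (y + 1)*(y^2 + y - 2) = (y - 1)*(y + 1)*(y + 2)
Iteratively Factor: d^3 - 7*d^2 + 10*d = (d)*(d^2 - 7*d + 10) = d*(d - 2)*(d - 5)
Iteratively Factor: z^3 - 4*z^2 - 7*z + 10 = (z - 5)*(z^2 + z - 2) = (z - 5)*(z + 2)*(z - 1)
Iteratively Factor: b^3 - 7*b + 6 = (b - 1)*(b^2 + b - 6) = (b - 2)*(b - 1)*(b + 3)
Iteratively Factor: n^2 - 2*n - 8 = (n - 4)*(n + 2)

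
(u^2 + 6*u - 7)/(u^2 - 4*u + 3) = (u + 7)/(u - 3)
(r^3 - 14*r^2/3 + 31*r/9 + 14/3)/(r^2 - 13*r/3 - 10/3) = (r^2 - 16*r/3 + 7)/(r - 5)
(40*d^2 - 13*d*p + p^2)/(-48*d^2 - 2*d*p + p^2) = (-5*d + p)/(6*d + p)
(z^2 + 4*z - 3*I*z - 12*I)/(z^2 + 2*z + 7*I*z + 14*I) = (z^2 + z*(4 - 3*I) - 12*I)/(z^2 + z*(2 + 7*I) + 14*I)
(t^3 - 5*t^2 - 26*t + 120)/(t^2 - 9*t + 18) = (t^2 + t - 20)/(t - 3)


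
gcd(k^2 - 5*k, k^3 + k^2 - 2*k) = k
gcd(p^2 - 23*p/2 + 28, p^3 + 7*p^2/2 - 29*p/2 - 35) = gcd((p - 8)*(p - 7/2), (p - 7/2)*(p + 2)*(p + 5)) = p - 7/2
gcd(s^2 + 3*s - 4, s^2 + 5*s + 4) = s + 4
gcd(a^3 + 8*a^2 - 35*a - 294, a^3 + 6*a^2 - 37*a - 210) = a^2 + a - 42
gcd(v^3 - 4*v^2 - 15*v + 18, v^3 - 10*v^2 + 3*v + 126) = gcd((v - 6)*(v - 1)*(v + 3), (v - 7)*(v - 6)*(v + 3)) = v^2 - 3*v - 18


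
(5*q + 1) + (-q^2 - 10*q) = -q^2 - 5*q + 1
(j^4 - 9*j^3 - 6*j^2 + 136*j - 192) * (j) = j^5 - 9*j^4 - 6*j^3 + 136*j^2 - 192*j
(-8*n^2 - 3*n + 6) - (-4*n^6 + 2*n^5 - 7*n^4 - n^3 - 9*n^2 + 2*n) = 4*n^6 - 2*n^5 + 7*n^4 + n^3 + n^2 - 5*n + 6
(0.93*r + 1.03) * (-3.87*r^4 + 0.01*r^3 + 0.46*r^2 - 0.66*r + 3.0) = -3.5991*r^5 - 3.9768*r^4 + 0.4381*r^3 - 0.14*r^2 + 2.1102*r + 3.09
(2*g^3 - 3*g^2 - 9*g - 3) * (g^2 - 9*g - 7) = 2*g^5 - 21*g^4 + 4*g^3 + 99*g^2 + 90*g + 21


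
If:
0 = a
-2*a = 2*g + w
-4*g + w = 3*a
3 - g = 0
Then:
No Solution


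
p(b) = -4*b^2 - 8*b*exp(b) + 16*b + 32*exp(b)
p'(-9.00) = 88.01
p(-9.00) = -467.99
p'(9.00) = -389004.03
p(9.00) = -324303.36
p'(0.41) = 43.94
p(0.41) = 49.16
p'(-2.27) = 38.52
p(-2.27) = -51.75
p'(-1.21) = 35.72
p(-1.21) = -12.79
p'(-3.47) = 45.37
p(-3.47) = -101.82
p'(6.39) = -16194.75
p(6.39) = -11453.87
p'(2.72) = 28.24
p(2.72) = 169.37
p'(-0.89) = 35.90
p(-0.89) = -1.34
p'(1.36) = 56.24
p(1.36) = 96.65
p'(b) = -8*b*exp(b) - 8*b + 24*exp(b) + 16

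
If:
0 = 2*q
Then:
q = 0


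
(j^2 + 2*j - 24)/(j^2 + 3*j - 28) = (j + 6)/(j + 7)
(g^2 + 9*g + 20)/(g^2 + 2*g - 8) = (g + 5)/(g - 2)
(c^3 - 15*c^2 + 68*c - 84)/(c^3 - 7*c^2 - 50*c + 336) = (c^2 - 9*c + 14)/(c^2 - c - 56)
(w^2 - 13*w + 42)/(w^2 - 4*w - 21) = (w - 6)/(w + 3)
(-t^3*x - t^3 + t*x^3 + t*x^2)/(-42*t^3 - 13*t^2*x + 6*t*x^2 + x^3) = t*(t^2*x + t^2 - x^3 - x^2)/(42*t^3 + 13*t^2*x - 6*t*x^2 - x^3)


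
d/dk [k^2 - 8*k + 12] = 2*k - 8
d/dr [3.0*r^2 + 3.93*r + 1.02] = 6.0*r + 3.93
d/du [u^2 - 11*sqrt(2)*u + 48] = 2*u - 11*sqrt(2)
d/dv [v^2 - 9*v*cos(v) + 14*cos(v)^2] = 9*v*sin(v) + 2*v - 14*sin(2*v) - 9*cos(v)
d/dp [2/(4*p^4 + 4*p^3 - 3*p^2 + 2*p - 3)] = 4*(-8*p^3 - 6*p^2 + 3*p - 1)/(4*p^4 + 4*p^3 - 3*p^2 + 2*p - 3)^2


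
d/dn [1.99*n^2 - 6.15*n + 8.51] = 3.98*n - 6.15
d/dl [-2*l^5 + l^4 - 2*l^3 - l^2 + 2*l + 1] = -10*l^4 + 4*l^3 - 6*l^2 - 2*l + 2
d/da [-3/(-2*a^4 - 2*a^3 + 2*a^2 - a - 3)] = 3*(-8*a^3 - 6*a^2 + 4*a - 1)/(2*a^4 + 2*a^3 - 2*a^2 + a + 3)^2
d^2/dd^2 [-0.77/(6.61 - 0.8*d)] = 0.9856/(0.8*d - 6.61)^3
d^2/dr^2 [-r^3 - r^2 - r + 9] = -6*r - 2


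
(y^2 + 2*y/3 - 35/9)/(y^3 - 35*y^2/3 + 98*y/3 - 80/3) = (y + 7/3)/(y^2 - 10*y + 16)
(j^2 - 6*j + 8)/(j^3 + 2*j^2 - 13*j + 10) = (j - 4)/(j^2 + 4*j - 5)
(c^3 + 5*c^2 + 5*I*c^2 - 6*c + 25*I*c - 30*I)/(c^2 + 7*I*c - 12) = (c^3 + 5*c^2*(1 + I) + c*(-6 + 25*I) - 30*I)/(c^2 + 7*I*c - 12)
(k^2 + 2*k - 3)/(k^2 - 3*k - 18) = (k - 1)/(k - 6)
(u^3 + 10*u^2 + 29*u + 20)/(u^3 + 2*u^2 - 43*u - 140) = (u + 1)/(u - 7)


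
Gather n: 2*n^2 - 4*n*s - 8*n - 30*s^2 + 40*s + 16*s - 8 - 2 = 2*n^2 + n*(-4*s - 8) - 30*s^2 + 56*s - 10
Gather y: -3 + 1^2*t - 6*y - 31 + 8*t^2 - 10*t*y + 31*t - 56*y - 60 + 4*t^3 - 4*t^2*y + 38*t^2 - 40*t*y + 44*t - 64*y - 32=4*t^3 + 46*t^2 + 76*t + y*(-4*t^2 - 50*t - 126) - 126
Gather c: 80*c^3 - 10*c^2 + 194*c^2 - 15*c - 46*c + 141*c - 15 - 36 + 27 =80*c^3 + 184*c^2 + 80*c - 24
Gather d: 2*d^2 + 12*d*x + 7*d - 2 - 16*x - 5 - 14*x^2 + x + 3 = 2*d^2 + d*(12*x + 7) - 14*x^2 - 15*x - 4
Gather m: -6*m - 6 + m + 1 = -5*m - 5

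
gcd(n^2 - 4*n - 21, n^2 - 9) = n + 3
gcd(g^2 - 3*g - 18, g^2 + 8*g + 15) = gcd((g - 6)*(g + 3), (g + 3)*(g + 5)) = g + 3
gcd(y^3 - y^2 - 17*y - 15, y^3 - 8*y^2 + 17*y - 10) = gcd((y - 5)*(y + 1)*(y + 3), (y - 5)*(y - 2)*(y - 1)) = y - 5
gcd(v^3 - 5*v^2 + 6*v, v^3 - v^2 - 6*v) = v^2 - 3*v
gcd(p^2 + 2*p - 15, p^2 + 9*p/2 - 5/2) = p + 5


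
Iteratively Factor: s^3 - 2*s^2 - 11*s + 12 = (s - 1)*(s^2 - s - 12) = (s - 4)*(s - 1)*(s + 3)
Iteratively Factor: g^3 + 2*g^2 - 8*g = (g)*(g^2 + 2*g - 8) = g*(g - 2)*(g + 4)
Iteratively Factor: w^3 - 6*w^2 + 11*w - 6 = (w - 2)*(w^2 - 4*w + 3) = (w - 2)*(w - 1)*(w - 3)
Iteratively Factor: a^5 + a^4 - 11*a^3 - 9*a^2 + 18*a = (a + 2)*(a^4 - a^3 - 9*a^2 + 9*a) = (a - 3)*(a + 2)*(a^3 + 2*a^2 - 3*a) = (a - 3)*(a + 2)*(a + 3)*(a^2 - a) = (a - 3)*(a - 1)*(a + 2)*(a + 3)*(a)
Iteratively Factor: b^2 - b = (b - 1)*(b)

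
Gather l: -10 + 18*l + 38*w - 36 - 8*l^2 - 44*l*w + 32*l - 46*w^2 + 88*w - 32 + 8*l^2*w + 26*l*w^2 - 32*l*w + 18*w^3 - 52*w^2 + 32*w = l^2*(8*w - 8) + l*(26*w^2 - 76*w + 50) + 18*w^3 - 98*w^2 + 158*w - 78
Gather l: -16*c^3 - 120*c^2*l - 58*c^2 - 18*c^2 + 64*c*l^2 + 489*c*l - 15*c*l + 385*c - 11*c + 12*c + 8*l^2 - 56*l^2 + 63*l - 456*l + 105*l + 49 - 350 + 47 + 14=-16*c^3 - 76*c^2 + 386*c + l^2*(64*c - 48) + l*(-120*c^2 + 474*c - 288) - 240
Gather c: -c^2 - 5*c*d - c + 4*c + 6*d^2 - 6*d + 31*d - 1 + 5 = -c^2 + c*(3 - 5*d) + 6*d^2 + 25*d + 4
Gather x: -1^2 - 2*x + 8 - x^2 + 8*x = -x^2 + 6*x + 7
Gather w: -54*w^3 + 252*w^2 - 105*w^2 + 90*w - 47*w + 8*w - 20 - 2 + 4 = -54*w^3 + 147*w^2 + 51*w - 18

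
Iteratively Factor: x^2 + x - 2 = (x - 1)*(x + 2)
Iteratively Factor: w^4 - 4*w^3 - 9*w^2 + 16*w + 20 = (w + 2)*(w^3 - 6*w^2 + 3*w + 10) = (w - 2)*(w + 2)*(w^2 - 4*w - 5) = (w - 2)*(w + 1)*(w + 2)*(w - 5)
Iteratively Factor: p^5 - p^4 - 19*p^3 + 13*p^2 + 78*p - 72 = (p + 3)*(p^4 - 4*p^3 - 7*p^2 + 34*p - 24) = (p + 3)^2*(p^3 - 7*p^2 + 14*p - 8) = (p - 2)*(p + 3)^2*(p^2 - 5*p + 4) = (p - 2)*(p - 1)*(p + 3)^2*(p - 4)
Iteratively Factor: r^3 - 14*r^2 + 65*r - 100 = (r - 4)*(r^2 - 10*r + 25) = (r - 5)*(r - 4)*(r - 5)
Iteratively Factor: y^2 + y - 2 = (y - 1)*(y + 2)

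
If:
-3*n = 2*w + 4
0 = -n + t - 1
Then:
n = -2*w/3 - 4/3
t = -2*w/3 - 1/3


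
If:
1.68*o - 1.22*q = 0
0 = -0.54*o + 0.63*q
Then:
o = 0.00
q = 0.00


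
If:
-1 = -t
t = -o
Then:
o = -1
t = 1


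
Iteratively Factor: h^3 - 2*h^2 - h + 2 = (h + 1)*(h^2 - 3*h + 2) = (h - 2)*(h + 1)*(h - 1)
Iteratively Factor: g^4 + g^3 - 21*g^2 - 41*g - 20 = (g + 4)*(g^3 - 3*g^2 - 9*g - 5) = (g + 1)*(g + 4)*(g^2 - 4*g - 5) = (g - 5)*(g + 1)*(g + 4)*(g + 1)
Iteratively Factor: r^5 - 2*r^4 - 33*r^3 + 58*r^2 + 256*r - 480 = (r + 4)*(r^4 - 6*r^3 - 9*r^2 + 94*r - 120) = (r + 4)^2*(r^3 - 10*r^2 + 31*r - 30) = (r - 2)*(r + 4)^2*(r^2 - 8*r + 15) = (r - 5)*(r - 2)*(r + 4)^2*(r - 3)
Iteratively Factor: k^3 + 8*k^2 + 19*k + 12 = (k + 3)*(k^2 + 5*k + 4) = (k + 1)*(k + 3)*(k + 4)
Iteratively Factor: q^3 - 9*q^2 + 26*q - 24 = (q - 3)*(q^2 - 6*q + 8) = (q - 3)*(q - 2)*(q - 4)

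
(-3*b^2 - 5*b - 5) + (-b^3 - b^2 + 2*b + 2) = -b^3 - 4*b^2 - 3*b - 3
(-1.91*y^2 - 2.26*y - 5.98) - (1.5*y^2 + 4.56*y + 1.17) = -3.41*y^2 - 6.82*y - 7.15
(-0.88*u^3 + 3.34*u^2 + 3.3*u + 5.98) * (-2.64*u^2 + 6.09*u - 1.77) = 2.3232*u^5 - 14.1768*u^4 + 13.1862*u^3 - 1.602*u^2 + 30.5772*u - 10.5846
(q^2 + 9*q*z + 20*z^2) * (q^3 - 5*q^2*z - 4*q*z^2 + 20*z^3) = q^5 + 4*q^4*z - 29*q^3*z^2 - 116*q^2*z^3 + 100*q*z^4 + 400*z^5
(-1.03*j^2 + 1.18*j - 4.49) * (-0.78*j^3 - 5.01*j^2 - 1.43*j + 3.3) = 0.8034*j^5 + 4.2399*j^4 - 0.936699999999999*j^3 + 17.4085*j^2 + 10.3147*j - 14.817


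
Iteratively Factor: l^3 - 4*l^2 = (l)*(l^2 - 4*l) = l^2*(l - 4)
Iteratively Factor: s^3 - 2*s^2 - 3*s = (s + 1)*(s^2 - 3*s) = (s - 3)*(s + 1)*(s)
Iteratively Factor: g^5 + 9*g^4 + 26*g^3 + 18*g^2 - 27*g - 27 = (g + 3)*(g^4 + 6*g^3 + 8*g^2 - 6*g - 9) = (g + 1)*(g + 3)*(g^3 + 5*g^2 + 3*g - 9) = (g + 1)*(g + 3)^2*(g^2 + 2*g - 3) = (g - 1)*(g + 1)*(g + 3)^2*(g + 3)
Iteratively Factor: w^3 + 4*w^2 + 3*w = (w + 1)*(w^2 + 3*w) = w*(w + 1)*(w + 3)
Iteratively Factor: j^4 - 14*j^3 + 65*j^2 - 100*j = (j - 5)*(j^3 - 9*j^2 + 20*j) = (j - 5)*(j - 4)*(j^2 - 5*j) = (j - 5)^2*(j - 4)*(j)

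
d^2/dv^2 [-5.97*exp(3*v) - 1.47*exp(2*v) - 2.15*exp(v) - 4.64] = (-53.73*exp(2*v) - 5.88*exp(v) - 2.15)*exp(v)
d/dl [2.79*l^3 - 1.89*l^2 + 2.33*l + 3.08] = 8.37*l^2 - 3.78*l + 2.33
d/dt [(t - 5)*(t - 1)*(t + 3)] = 3*t^2 - 6*t - 13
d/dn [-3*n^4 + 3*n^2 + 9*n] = -12*n^3 + 6*n + 9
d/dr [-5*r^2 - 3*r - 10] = -10*r - 3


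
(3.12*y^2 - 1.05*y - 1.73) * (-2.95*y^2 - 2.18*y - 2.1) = -9.204*y^4 - 3.7041*y^3 + 0.8405*y^2 + 5.9764*y + 3.633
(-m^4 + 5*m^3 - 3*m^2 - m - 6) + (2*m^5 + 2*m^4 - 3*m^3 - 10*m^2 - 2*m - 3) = 2*m^5 + m^4 + 2*m^3 - 13*m^2 - 3*m - 9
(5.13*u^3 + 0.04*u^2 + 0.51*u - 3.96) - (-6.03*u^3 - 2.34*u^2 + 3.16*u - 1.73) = 11.16*u^3 + 2.38*u^2 - 2.65*u - 2.23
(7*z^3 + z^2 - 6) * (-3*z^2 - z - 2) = -21*z^5 - 10*z^4 - 15*z^3 + 16*z^2 + 6*z + 12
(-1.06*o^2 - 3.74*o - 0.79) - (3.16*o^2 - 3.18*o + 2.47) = -4.22*o^2 - 0.56*o - 3.26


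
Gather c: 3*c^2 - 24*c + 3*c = 3*c^2 - 21*c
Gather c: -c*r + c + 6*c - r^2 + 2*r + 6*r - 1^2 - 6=c*(7 - r) - r^2 + 8*r - 7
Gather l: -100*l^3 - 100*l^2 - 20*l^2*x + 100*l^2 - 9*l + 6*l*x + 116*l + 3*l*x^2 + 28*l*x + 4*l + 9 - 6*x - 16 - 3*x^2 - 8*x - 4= -100*l^3 - 20*l^2*x + l*(3*x^2 + 34*x + 111) - 3*x^2 - 14*x - 11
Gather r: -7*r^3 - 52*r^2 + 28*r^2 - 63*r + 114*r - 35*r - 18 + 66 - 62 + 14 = -7*r^3 - 24*r^2 + 16*r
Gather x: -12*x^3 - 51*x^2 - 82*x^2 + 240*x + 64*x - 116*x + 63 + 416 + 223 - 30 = -12*x^3 - 133*x^2 + 188*x + 672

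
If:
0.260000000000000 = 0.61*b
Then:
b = 0.43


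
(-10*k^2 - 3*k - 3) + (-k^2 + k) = -11*k^2 - 2*k - 3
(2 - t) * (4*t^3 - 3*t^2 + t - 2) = -4*t^4 + 11*t^3 - 7*t^2 + 4*t - 4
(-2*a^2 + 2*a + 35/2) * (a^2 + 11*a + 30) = -2*a^4 - 20*a^3 - 41*a^2/2 + 505*a/2 + 525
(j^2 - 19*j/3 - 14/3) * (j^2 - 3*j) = j^4 - 28*j^3/3 + 43*j^2/3 + 14*j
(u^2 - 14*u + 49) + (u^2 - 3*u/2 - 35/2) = 2*u^2 - 31*u/2 + 63/2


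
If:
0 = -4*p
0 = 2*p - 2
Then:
No Solution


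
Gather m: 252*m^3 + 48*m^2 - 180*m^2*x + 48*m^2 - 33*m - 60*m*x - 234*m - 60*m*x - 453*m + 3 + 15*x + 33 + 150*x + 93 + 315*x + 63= 252*m^3 + m^2*(96 - 180*x) + m*(-120*x - 720) + 480*x + 192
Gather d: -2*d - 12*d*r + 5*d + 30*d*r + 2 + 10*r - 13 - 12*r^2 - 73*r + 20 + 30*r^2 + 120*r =d*(18*r + 3) + 18*r^2 + 57*r + 9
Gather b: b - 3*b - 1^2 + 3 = 2 - 2*b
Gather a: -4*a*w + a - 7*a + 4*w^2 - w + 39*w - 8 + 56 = a*(-4*w - 6) + 4*w^2 + 38*w + 48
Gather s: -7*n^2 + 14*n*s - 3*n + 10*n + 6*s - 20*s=-7*n^2 + 7*n + s*(14*n - 14)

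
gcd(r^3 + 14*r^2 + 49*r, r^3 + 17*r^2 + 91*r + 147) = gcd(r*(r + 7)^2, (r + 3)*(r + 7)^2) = r^2 + 14*r + 49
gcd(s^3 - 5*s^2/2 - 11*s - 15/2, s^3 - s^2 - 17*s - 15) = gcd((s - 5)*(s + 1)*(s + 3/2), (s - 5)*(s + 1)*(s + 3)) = s^2 - 4*s - 5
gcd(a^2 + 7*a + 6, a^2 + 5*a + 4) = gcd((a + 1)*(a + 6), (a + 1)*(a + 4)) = a + 1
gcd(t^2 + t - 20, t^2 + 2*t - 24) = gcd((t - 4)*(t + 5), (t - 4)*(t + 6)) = t - 4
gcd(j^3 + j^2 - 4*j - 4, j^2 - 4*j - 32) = 1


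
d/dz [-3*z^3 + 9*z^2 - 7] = 9*z*(2 - z)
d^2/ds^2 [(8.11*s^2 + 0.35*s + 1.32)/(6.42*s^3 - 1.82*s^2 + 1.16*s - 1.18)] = (668.530007999999*s^6 + 86.5544400000001*s^5 + 265.949784*s^4 + 644.7084*s^3 + 12.531336*s^2 + 38.768088*s + 21.425608)/(264.609288*s^9 - 225.041544*s^8 + 207.229896*s^7 - 233.258048*s^6 + 120.16896*s^5 - 71.799048*s^4 + 43.325816*s^3 - 12.365928*s^2 + 4.845552*s - 1.643032)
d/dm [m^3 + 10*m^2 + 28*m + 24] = 3*m^2 + 20*m + 28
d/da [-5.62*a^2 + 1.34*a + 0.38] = 1.34 - 11.24*a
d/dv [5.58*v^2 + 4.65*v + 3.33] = 11.16*v + 4.65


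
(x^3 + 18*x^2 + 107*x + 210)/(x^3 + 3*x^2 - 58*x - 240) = (x + 7)/(x - 8)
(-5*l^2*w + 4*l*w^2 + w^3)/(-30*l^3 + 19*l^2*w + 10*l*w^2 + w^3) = w/(6*l + w)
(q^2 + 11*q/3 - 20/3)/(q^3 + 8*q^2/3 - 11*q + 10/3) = (3*q - 4)/(3*q^2 - 7*q + 2)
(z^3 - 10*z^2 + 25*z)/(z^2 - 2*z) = (z^2 - 10*z + 25)/(z - 2)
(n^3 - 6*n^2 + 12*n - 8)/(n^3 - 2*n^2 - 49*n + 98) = (n^2 - 4*n + 4)/(n^2 - 49)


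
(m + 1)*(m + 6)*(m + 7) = m^3 + 14*m^2 + 55*m + 42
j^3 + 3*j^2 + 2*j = j*(j + 1)*(j + 2)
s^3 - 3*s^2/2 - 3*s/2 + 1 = (s - 2)*(s - 1/2)*(s + 1)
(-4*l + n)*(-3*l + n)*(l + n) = 12*l^3 + 5*l^2*n - 6*l*n^2 + n^3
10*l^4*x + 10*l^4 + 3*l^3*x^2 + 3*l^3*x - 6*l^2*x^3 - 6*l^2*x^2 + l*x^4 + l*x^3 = (-5*l + x)*(-2*l + x)*(l + x)*(l*x + l)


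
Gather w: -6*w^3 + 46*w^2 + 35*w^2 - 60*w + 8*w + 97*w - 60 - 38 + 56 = -6*w^3 + 81*w^2 + 45*w - 42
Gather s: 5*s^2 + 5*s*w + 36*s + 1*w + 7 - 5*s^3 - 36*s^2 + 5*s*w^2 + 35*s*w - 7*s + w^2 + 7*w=-5*s^3 - 31*s^2 + s*(5*w^2 + 40*w + 29) + w^2 + 8*w + 7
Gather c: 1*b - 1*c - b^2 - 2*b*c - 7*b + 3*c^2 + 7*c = -b^2 - 6*b + 3*c^2 + c*(6 - 2*b)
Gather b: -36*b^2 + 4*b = -36*b^2 + 4*b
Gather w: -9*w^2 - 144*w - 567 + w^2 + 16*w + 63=-8*w^2 - 128*w - 504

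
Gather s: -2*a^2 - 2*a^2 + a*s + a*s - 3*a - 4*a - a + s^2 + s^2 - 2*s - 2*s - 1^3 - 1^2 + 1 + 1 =-4*a^2 - 8*a + 2*s^2 + s*(2*a - 4)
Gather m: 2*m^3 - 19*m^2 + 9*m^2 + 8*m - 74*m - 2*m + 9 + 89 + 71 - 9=2*m^3 - 10*m^2 - 68*m + 160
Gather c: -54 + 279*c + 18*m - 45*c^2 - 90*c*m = -45*c^2 + c*(279 - 90*m) + 18*m - 54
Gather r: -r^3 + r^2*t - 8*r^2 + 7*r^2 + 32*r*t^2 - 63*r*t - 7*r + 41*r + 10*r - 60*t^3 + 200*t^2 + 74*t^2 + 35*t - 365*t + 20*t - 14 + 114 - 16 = -r^3 + r^2*(t - 1) + r*(32*t^2 - 63*t + 44) - 60*t^3 + 274*t^2 - 310*t + 84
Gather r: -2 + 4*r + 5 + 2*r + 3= 6*r + 6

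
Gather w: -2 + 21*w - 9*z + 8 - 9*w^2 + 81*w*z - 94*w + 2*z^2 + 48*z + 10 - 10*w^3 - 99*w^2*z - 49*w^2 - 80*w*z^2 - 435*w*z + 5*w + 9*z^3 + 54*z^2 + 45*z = -10*w^3 + w^2*(-99*z - 58) + w*(-80*z^2 - 354*z - 68) + 9*z^3 + 56*z^2 + 84*z + 16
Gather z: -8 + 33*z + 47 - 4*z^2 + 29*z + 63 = -4*z^2 + 62*z + 102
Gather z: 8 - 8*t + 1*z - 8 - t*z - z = -t*z - 8*t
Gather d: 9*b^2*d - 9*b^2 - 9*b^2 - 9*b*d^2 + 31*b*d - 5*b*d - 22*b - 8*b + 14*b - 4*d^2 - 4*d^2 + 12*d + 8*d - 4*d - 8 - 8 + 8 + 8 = -18*b^2 - 16*b + d^2*(-9*b - 8) + d*(9*b^2 + 26*b + 16)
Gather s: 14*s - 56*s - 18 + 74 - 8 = 48 - 42*s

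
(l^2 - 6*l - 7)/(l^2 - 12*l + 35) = (l + 1)/(l - 5)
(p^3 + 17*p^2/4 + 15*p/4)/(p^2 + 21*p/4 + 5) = p*(p + 3)/(p + 4)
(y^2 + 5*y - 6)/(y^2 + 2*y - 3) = (y + 6)/(y + 3)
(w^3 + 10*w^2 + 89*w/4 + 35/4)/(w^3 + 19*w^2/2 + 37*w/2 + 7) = (w + 5/2)/(w + 2)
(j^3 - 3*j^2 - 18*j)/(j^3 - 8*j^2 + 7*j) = (j^2 - 3*j - 18)/(j^2 - 8*j + 7)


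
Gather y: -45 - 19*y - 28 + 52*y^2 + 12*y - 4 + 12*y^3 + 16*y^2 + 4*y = 12*y^3 + 68*y^2 - 3*y - 77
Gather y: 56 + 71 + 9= 136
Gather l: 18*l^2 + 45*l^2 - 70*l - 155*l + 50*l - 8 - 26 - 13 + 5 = 63*l^2 - 175*l - 42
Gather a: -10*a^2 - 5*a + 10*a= -10*a^2 + 5*a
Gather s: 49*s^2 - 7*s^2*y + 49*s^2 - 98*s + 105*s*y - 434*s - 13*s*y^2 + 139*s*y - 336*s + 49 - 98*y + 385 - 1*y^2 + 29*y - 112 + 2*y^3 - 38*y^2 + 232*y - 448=s^2*(98 - 7*y) + s*(-13*y^2 + 244*y - 868) + 2*y^3 - 39*y^2 + 163*y - 126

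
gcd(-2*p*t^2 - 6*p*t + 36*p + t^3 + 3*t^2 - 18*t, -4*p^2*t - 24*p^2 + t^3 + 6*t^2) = 2*p*t + 12*p - t^2 - 6*t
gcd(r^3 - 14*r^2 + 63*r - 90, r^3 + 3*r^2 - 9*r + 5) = 1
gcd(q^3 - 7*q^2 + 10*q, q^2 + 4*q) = q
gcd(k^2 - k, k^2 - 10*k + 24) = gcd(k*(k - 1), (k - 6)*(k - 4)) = 1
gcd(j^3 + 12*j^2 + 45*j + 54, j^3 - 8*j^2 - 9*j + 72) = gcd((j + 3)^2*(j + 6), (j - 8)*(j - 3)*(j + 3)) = j + 3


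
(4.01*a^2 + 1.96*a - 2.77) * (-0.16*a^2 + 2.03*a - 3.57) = -0.6416*a^4 + 7.8267*a^3 - 9.8937*a^2 - 12.6203*a + 9.8889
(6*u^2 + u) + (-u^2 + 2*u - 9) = 5*u^2 + 3*u - 9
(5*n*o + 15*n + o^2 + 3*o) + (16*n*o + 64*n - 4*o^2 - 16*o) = 21*n*o + 79*n - 3*o^2 - 13*o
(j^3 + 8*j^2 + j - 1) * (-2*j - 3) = -2*j^4 - 19*j^3 - 26*j^2 - j + 3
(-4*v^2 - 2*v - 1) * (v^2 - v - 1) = -4*v^4 + 2*v^3 + 5*v^2 + 3*v + 1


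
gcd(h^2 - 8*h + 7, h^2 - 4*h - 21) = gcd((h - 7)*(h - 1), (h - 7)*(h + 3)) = h - 7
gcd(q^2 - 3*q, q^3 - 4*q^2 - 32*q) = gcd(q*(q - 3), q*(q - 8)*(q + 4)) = q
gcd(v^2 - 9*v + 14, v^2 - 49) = v - 7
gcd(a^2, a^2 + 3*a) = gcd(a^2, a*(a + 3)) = a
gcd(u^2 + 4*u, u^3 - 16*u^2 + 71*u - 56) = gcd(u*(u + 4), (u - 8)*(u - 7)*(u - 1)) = 1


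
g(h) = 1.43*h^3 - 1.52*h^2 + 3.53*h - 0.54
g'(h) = 4.29*h^2 - 3.04*h + 3.53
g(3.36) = 48.40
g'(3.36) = 41.75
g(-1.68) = -17.54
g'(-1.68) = 20.75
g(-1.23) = -9.84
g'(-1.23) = 13.76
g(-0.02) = -0.61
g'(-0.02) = 3.59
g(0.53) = 1.12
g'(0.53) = 3.12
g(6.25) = 311.27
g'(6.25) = 152.11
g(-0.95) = -6.49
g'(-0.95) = 10.29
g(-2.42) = -38.25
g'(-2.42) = 36.01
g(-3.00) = -63.42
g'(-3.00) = 51.26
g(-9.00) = -1197.90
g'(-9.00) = 378.38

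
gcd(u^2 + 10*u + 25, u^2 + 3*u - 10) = u + 5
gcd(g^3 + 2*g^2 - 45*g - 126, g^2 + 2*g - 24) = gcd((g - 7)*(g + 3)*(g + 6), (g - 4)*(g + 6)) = g + 6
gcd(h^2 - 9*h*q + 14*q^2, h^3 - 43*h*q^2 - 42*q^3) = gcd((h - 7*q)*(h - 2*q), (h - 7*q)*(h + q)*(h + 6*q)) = -h + 7*q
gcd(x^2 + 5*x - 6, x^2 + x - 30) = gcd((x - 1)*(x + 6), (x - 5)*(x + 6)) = x + 6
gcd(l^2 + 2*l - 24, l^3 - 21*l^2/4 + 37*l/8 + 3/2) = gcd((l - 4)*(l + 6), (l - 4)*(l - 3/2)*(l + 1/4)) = l - 4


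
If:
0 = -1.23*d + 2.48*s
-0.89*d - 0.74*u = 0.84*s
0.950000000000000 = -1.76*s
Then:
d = -1.09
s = -0.54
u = 1.92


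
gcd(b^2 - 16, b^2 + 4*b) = b + 4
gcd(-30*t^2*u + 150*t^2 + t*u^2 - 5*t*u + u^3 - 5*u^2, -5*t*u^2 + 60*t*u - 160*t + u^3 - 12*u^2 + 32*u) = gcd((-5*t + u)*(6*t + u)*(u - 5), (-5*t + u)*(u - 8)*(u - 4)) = 5*t - u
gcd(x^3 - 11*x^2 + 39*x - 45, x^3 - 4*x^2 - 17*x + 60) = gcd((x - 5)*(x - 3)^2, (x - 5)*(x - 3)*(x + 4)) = x^2 - 8*x + 15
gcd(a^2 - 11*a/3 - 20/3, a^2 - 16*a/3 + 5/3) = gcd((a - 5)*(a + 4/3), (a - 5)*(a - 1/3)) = a - 5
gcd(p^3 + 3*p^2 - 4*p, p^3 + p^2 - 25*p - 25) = 1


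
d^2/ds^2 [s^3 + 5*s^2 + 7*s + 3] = 6*s + 10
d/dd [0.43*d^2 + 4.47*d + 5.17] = 0.86*d + 4.47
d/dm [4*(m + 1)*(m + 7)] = 8*m + 32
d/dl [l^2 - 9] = 2*l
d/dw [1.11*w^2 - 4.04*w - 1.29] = 2.22*w - 4.04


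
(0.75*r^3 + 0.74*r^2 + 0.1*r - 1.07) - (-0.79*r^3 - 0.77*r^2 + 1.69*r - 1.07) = 1.54*r^3 + 1.51*r^2 - 1.59*r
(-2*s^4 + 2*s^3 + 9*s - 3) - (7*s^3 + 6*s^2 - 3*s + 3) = -2*s^4 - 5*s^3 - 6*s^2 + 12*s - 6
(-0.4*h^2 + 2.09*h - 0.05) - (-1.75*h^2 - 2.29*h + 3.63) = 1.35*h^2 + 4.38*h - 3.68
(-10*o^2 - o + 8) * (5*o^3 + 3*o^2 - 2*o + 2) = -50*o^5 - 35*o^4 + 57*o^3 + 6*o^2 - 18*o + 16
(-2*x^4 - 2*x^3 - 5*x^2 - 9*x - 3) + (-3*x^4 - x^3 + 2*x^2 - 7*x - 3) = -5*x^4 - 3*x^3 - 3*x^2 - 16*x - 6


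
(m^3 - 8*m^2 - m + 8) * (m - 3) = m^4 - 11*m^3 + 23*m^2 + 11*m - 24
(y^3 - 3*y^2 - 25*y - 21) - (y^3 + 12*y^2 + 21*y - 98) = -15*y^2 - 46*y + 77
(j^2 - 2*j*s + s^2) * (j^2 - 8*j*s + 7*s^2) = j^4 - 10*j^3*s + 24*j^2*s^2 - 22*j*s^3 + 7*s^4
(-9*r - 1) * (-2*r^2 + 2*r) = 18*r^3 - 16*r^2 - 2*r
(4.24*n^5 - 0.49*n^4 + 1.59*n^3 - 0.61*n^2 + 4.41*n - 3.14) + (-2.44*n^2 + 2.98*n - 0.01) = 4.24*n^5 - 0.49*n^4 + 1.59*n^3 - 3.05*n^2 + 7.39*n - 3.15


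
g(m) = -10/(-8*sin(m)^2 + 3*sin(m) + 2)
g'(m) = -10*(16*sin(m)*cos(m) - 3*cos(m))/(-8*sin(m)^2 + 3*sin(m) + 2)^2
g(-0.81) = 2.29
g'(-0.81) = 5.27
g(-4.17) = 7.70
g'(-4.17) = 32.74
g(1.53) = 3.35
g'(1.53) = -0.59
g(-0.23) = -11.11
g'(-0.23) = 79.86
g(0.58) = -8.06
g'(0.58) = -31.31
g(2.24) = 17.60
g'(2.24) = 183.44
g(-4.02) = 23.22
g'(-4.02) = 320.70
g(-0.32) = -37.78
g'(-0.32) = 1088.43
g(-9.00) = 16.80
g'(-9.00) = -246.84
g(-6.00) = -4.52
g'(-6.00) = -2.88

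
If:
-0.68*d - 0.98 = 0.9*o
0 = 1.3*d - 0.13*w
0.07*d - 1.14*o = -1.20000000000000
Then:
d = -2.62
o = 0.89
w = -26.21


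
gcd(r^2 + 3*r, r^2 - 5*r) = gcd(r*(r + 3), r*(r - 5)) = r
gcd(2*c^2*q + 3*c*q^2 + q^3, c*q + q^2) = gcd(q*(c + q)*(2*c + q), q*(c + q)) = c*q + q^2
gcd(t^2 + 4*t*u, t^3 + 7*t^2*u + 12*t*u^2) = t^2 + 4*t*u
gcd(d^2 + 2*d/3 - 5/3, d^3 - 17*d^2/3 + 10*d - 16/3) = d - 1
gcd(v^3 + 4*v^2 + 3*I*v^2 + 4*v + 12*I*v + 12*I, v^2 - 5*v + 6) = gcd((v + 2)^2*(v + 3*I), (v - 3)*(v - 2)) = 1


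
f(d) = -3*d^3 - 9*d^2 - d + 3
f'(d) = -9*d^2 - 18*d - 1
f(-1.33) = -4.53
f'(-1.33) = 7.02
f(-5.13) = 176.29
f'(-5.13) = -145.51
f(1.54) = -30.84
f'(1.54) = -50.06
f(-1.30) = -4.32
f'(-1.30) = 7.19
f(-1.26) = -4.03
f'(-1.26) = 7.39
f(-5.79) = 289.39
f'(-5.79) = -198.50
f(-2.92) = 3.87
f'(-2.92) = -25.18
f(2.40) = -92.71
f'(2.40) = -96.04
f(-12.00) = 3903.00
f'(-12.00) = -1081.00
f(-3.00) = 6.00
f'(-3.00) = -28.00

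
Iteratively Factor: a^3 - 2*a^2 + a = (a - 1)*(a^2 - a) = a*(a - 1)*(a - 1)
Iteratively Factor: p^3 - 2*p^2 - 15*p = (p)*(p^2 - 2*p - 15) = p*(p + 3)*(p - 5)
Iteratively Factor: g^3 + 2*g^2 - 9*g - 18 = (g - 3)*(g^2 + 5*g + 6) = (g - 3)*(g + 3)*(g + 2)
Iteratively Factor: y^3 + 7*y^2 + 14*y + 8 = (y + 1)*(y^2 + 6*y + 8) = (y + 1)*(y + 2)*(y + 4)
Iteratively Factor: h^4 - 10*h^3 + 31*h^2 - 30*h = (h)*(h^3 - 10*h^2 + 31*h - 30) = h*(h - 2)*(h^2 - 8*h + 15) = h*(h - 3)*(h - 2)*(h - 5)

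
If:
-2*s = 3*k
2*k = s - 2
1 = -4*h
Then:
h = -1/4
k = -4/7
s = 6/7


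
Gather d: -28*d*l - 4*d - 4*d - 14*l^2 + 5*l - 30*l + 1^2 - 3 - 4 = d*(-28*l - 8) - 14*l^2 - 25*l - 6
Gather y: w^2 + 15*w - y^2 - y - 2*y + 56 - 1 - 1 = w^2 + 15*w - y^2 - 3*y + 54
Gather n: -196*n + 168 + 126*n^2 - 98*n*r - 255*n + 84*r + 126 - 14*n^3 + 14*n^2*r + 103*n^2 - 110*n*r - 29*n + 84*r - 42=-14*n^3 + n^2*(14*r + 229) + n*(-208*r - 480) + 168*r + 252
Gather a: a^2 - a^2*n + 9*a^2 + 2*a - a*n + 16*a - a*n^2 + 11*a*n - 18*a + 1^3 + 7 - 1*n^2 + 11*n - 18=a^2*(10 - n) + a*(-n^2 + 10*n) - n^2 + 11*n - 10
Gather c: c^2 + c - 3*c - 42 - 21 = c^2 - 2*c - 63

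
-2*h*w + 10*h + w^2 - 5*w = (-2*h + w)*(w - 5)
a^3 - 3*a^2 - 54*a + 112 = (a - 8)*(a - 2)*(a + 7)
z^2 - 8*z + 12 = (z - 6)*(z - 2)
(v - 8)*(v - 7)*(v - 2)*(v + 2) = v^4 - 15*v^3 + 52*v^2 + 60*v - 224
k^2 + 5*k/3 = k*(k + 5/3)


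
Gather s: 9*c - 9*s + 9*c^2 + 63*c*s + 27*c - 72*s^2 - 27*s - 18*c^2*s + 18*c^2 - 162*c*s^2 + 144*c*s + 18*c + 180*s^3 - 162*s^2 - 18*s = 27*c^2 + 54*c + 180*s^3 + s^2*(-162*c - 234) + s*(-18*c^2 + 207*c - 54)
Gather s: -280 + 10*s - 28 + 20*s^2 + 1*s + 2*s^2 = 22*s^2 + 11*s - 308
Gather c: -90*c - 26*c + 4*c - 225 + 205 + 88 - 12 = 56 - 112*c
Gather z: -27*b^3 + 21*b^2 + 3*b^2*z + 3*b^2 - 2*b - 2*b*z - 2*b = -27*b^3 + 24*b^2 - 4*b + z*(3*b^2 - 2*b)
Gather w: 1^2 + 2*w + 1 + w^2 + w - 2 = w^2 + 3*w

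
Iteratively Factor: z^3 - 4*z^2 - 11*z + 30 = (z + 3)*(z^2 - 7*z + 10) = (z - 2)*(z + 3)*(z - 5)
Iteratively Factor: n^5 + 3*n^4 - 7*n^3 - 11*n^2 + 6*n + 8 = (n + 1)*(n^4 + 2*n^3 - 9*n^2 - 2*n + 8) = (n - 2)*(n + 1)*(n^3 + 4*n^2 - n - 4) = (n - 2)*(n - 1)*(n + 1)*(n^2 + 5*n + 4) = (n - 2)*(n - 1)*(n + 1)*(n + 4)*(n + 1)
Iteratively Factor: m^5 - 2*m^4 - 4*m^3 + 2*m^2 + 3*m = (m - 1)*(m^4 - m^3 - 5*m^2 - 3*m) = (m - 3)*(m - 1)*(m^3 + 2*m^2 + m) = m*(m - 3)*(m - 1)*(m^2 + 2*m + 1) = m*(m - 3)*(m - 1)*(m + 1)*(m + 1)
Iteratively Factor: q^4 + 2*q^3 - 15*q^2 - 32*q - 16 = (q + 1)*(q^3 + q^2 - 16*q - 16) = (q + 1)^2*(q^2 - 16) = (q - 4)*(q + 1)^2*(q + 4)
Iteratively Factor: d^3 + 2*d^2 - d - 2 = (d + 2)*(d^2 - 1) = (d + 1)*(d + 2)*(d - 1)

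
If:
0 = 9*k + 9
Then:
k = -1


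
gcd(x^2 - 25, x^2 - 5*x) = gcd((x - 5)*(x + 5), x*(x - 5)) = x - 5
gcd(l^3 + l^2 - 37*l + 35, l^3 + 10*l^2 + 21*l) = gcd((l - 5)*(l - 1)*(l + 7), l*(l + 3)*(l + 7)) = l + 7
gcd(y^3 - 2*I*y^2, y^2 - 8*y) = y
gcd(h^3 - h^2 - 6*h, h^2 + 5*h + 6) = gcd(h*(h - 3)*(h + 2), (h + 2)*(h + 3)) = h + 2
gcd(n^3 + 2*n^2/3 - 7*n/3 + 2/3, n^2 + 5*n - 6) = n - 1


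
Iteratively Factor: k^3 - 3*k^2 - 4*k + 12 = (k + 2)*(k^2 - 5*k + 6) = (k - 3)*(k + 2)*(k - 2)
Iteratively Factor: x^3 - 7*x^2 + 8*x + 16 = (x + 1)*(x^2 - 8*x + 16) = (x - 4)*(x + 1)*(x - 4)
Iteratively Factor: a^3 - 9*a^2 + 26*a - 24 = (a - 2)*(a^2 - 7*a + 12) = (a - 3)*(a - 2)*(a - 4)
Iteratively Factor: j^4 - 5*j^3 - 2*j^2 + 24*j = (j)*(j^3 - 5*j^2 - 2*j + 24) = j*(j - 3)*(j^2 - 2*j - 8) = j*(j - 4)*(j - 3)*(j + 2)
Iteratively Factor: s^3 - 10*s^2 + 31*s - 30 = (s - 2)*(s^2 - 8*s + 15) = (s - 3)*(s - 2)*(s - 5)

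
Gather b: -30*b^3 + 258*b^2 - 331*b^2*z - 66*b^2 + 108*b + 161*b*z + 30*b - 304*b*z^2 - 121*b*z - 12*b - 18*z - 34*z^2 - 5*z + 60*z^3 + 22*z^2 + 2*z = -30*b^3 + b^2*(192 - 331*z) + b*(-304*z^2 + 40*z + 126) + 60*z^3 - 12*z^2 - 21*z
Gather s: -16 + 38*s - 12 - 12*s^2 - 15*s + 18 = -12*s^2 + 23*s - 10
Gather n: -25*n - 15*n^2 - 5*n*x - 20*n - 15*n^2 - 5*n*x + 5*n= -30*n^2 + n*(-10*x - 40)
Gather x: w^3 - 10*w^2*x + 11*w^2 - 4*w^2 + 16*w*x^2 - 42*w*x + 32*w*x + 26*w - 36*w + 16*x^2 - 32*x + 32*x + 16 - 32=w^3 + 7*w^2 - 10*w + x^2*(16*w + 16) + x*(-10*w^2 - 10*w) - 16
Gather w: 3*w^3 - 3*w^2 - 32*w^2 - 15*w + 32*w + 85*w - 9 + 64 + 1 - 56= 3*w^3 - 35*w^2 + 102*w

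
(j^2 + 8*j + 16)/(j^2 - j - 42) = (j^2 + 8*j + 16)/(j^2 - j - 42)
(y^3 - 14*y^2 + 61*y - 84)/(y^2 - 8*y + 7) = (y^2 - 7*y + 12)/(y - 1)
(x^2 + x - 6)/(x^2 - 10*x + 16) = (x + 3)/(x - 8)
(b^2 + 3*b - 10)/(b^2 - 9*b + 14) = (b + 5)/(b - 7)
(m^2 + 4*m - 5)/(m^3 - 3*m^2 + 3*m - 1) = (m + 5)/(m^2 - 2*m + 1)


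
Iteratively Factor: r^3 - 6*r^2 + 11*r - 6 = (r - 1)*(r^2 - 5*r + 6) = (r - 2)*(r - 1)*(r - 3)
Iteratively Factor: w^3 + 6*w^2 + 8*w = (w)*(w^2 + 6*w + 8) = w*(w + 2)*(w + 4)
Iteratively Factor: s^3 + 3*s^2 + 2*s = (s + 2)*(s^2 + s) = s*(s + 2)*(s + 1)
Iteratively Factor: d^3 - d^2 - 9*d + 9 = (d + 3)*(d^2 - 4*d + 3) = (d - 1)*(d + 3)*(d - 3)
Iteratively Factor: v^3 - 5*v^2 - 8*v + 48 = (v - 4)*(v^2 - v - 12) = (v - 4)^2*(v + 3)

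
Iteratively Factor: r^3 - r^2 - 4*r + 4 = (r - 2)*(r^2 + r - 2) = (r - 2)*(r - 1)*(r + 2)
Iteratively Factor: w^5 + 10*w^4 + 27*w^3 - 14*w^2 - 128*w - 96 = (w + 1)*(w^4 + 9*w^3 + 18*w^2 - 32*w - 96) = (w + 1)*(w + 3)*(w^3 + 6*w^2 - 32) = (w - 2)*(w + 1)*(w + 3)*(w^2 + 8*w + 16) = (w - 2)*(w + 1)*(w + 3)*(w + 4)*(w + 4)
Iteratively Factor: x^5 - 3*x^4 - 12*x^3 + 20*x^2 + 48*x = (x + 2)*(x^4 - 5*x^3 - 2*x^2 + 24*x) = (x + 2)^2*(x^3 - 7*x^2 + 12*x) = x*(x + 2)^2*(x^2 - 7*x + 12) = x*(x - 4)*(x + 2)^2*(x - 3)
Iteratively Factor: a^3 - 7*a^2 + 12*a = (a - 4)*(a^2 - 3*a) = (a - 4)*(a - 3)*(a)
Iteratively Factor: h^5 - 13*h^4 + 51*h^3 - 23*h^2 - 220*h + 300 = (h - 5)*(h^4 - 8*h^3 + 11*h^2 + 32*h - 60) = (h - 5)*(h + 2)*(h^3 - 10*h^2 + 31*h - 30) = (h - 5)*(h - 2)*(h + 2)*(h^2 - 8*h + 15) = (h - 5)^2*(h - 2)*(h + 2)*(h - 3)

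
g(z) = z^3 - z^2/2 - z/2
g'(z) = 3*z^2 - z - 1/2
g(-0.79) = -0.41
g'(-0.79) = 2.16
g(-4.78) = -118.25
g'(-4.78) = 72.83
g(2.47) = 10.78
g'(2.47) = 15.33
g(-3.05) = -31.50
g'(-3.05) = 30.46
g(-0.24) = 0.08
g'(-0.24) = -0.09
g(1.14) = 0.26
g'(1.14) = 2.26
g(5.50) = 148.50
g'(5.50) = 84.75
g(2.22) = 7.37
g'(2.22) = 12.07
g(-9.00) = -765.00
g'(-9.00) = 251.50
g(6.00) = 195.00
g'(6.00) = 101.50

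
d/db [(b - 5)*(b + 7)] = 2*b + 2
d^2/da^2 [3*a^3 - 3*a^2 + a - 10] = 18*a - 6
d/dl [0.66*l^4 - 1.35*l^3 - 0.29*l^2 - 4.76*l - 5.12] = 2.64*l^3 - 4.05*l^2 - 0.58*l - 4.76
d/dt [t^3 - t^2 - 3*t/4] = 3*t^2 - 2*t - 3/4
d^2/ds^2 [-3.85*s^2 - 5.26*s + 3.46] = -7.70000000000000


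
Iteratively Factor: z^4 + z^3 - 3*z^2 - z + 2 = (z - 1)*(z^3 + 2*z^2 - z - 2) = (z - 1)*(z + 1)*(z^2 + z - 2) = (z - 1)^2*(z + 1)*(z + 2)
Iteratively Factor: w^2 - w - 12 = (w + 3)*(w - 4)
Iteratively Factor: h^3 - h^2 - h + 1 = (h - 1)*(h^2 - 1) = (h - 1)^2*(h + 1)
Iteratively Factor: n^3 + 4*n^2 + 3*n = (n + 1)*(n^2 + 3*n) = n*(n + 1)*(n + 3)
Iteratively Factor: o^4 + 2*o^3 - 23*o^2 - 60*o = (o + 3)*(o^3 - o^2 - 20*o) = (o - 5)*(o + 3)*(o^2 + 4*o) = o*(o - 5)*(o + 3)*(o + 4)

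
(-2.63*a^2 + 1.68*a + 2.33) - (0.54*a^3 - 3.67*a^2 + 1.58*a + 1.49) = -0.54*a^3 + 1.04*a^2 + 0.0999999999999999*a + 0.84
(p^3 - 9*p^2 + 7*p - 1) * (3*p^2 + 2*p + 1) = 3*p^5 - 25*p^4 + 4*p^3 + 2*p^2 + 5*p - 1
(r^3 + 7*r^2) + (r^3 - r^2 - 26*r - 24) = 2*r^3 + 6*r^2 - 26*r - 24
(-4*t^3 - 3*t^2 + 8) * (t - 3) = -4*t^4 + 9*t^3 + 9*t^2 + 8*t - 24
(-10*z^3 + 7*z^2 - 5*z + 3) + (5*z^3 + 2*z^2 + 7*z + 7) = -5*z^3 + 9*z^2 + 2*z + 10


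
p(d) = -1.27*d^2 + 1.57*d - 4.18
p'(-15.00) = 39.67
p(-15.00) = -313.48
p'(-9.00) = 24.43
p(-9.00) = -121.18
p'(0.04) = 1.47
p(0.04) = -4.12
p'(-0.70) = 3.35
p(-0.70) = -5.90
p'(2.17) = -3.94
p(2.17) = -6.75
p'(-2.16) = 7.06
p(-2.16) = -13.50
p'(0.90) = -0.72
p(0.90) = -3.80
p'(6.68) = -15.40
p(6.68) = -50.36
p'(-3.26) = 9.85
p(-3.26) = -22.80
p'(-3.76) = 11.12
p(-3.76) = -28.04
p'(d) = 1.57 - 2.54*d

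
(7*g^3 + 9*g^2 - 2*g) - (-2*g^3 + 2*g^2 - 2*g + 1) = 9*g^3 + 7*g^2 - 1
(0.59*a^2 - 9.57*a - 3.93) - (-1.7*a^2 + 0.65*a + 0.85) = 2.29*a^2 - 10.22*a - 4.78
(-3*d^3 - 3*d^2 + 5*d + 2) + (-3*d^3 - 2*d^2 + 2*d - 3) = -6*d^3 - 5*d^2 + 7*d - 1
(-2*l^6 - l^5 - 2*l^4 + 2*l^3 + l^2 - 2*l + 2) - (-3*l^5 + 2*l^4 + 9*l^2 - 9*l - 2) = -2*l^6 + 2*l^5 - 4*l^4 + 2*l^3 - 8*l^2 + 7*l + 4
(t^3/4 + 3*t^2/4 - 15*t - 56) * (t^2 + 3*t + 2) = t^5/4 + 3*t^4/2 - 49*t^3/4 - 199*t^2/2 - 198*t - 112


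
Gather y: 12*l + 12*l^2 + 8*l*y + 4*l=12*l^2 + 8*l*y + 16*l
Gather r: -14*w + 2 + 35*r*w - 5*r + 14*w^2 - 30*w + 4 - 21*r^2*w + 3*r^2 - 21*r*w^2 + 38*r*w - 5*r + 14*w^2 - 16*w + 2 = r^2*(3 - 21*w) + r*(-21*w^2 + 73*w - 10) + 28*w^2 - 60*w + 8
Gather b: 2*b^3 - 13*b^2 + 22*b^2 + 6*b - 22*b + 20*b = 2*b^3 + 9*b^2 + 4*b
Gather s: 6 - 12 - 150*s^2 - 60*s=-150*s^2 - 60*s - 6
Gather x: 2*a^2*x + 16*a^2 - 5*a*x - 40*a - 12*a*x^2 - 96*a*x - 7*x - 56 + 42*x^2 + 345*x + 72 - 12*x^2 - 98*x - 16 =16*a^2 - 40*a + x^2*(30 - 12*a) + x*(2*a^2 - 101*a + 240)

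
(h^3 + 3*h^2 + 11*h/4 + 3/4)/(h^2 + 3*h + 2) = (h^2 + 2*h + 3/4)/(h + 2)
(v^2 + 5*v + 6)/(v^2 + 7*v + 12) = (v + 2)/(v + 4)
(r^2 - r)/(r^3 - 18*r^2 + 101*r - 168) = r*(r - 1)/(r^3 - 18*r^2 + 101*r - 168)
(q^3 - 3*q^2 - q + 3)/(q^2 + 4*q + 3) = (q^2 - 4*q + 3)/(q + 3)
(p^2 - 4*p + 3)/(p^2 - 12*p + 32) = (p^2 - 4*p + 3)/(p^2 - 12*p + 32)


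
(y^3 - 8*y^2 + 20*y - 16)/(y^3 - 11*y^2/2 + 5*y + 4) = 2*(y - 2)/(2*y + 1)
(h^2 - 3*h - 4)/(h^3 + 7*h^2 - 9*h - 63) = (h^2 - 3*h - 4)/(h^3 + 7*h^2 - 9*h - 63)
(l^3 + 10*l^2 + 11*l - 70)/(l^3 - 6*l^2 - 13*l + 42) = (l^2 + 12*l + 35)/(l^2 - 4*l - 21)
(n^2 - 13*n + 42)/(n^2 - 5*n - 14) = (n - 6)/(n + 2)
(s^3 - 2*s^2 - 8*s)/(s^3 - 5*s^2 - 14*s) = (s - 4)/(s - 7)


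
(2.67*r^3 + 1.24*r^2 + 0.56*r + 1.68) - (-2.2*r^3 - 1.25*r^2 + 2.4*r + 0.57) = 4.87*r^3 + 2.49*r^2 - 1.84*r + 1.11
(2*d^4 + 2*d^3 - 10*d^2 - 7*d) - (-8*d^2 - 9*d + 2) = 2*d^4 + 2*d^3 - 2*d^2 + 2*d - 2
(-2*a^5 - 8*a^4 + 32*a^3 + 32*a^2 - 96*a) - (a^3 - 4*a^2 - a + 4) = -2*a^5 - 8*a^4 + 31*a^3 + 36*a^2 - 95*a - 4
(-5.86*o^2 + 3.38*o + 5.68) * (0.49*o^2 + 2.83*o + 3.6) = -2.8714*o^4 - 14.9276*o^3 - 8.7474*o^2 + 28.2424*o + 20.448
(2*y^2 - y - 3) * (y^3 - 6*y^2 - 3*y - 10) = 2*y^5 - 13*y^4 - 3*y^3 + y^2 + 19*y + 30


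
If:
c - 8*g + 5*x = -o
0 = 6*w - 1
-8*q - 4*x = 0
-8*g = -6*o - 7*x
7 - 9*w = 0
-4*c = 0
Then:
No Solution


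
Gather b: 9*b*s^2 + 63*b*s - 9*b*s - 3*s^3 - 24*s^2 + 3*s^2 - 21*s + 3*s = b*(9*s^2 + 54*s) - 3*s^3 - 21*s^2 - 18*s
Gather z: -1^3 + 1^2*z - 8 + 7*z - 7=8*z - 16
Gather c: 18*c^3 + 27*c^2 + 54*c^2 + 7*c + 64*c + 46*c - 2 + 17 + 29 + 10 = 18*c^3 + 81*c^2 + 117*c + 54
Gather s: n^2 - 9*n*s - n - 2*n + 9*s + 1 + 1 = n^2 - 3*n + s*(9 - 9*n) + 2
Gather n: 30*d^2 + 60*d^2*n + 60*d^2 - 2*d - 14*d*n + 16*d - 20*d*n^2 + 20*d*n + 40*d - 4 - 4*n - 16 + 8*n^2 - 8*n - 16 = 90*d^2 + 54*d + n^2*(8 - 20*d) + n*(60*d^2 + 6*d - 12) - 36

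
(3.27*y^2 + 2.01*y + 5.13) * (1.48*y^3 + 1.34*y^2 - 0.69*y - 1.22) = 4.8396*y^5 + 7.3566*y^4 + 8.0295*y^3 + 1.4979*y^2 - 5.9919*y - 6.2586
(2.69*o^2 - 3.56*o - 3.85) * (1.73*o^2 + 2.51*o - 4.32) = 4.6537*o^4 + 0.593099999999999*o^3 - 27.2169*o^2 + 5.7157*o + 16.632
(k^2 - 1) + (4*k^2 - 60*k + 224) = 5*k^2 - 60*k + 223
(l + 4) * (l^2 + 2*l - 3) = l^3 + 6*l^2 + 5*l - 12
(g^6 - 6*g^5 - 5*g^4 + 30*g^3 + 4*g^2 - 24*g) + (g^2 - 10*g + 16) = g^6 - 6*g^5 - 5*g^4 + 30*g^3 + 5*g^2 - 34*g + 16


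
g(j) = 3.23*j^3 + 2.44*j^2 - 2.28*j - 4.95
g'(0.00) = -2.28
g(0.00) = -4.95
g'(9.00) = 826.53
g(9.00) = 2526.84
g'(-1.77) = 19.44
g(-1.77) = -11.18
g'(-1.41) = 10.10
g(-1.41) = -5.94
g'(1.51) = 27.18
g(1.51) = 8.29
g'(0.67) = 5.34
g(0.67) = -4.41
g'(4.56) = 221.46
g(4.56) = 341.65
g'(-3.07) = 74.07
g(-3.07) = -68.41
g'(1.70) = 34.02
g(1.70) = 14.09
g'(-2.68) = 54.24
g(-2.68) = -43.49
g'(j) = 9.69*j^2 + 4.88*j - 2.28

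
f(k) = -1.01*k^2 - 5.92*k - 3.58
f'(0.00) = -5.92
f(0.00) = -3.58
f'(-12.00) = 18.32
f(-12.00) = -77.98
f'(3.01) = -12.00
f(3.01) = -30.55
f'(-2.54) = -0.79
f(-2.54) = 4.94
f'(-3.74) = 1.63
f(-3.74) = 4.43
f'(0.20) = -6.32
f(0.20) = -4.80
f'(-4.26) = 2.69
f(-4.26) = 3.31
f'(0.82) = -7.58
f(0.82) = -9.11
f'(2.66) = -11.29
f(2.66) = -26.47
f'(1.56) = -9.07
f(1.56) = -15.27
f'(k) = -2.02*k - 5.92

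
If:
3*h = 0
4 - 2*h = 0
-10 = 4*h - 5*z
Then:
No Solution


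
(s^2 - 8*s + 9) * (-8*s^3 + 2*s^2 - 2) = -8*s^5 + 66*s^4 - 88*s^3 + 16*s^2 + 16*s - 18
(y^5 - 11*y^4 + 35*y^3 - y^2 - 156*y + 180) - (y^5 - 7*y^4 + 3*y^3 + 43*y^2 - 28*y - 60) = -4*y^4 + 32*y^3 - 44*y^2 - 128*y + 240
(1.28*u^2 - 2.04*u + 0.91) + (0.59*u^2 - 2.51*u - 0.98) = 1.87*u^2 - 4.55*u - 0.07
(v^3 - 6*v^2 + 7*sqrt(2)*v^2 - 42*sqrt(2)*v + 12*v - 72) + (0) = v^3 - 6*v^2 + 7*sqrt(2)*v^2 - 42*sqrt(2)*v + 12*v - 72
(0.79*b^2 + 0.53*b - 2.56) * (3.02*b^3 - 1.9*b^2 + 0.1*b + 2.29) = 2.3858*b^5 + 0.0996000000000001*b^4 - 8.6592*b^3 + 6.7261*b^2 + 0.9577*b - 5.8624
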